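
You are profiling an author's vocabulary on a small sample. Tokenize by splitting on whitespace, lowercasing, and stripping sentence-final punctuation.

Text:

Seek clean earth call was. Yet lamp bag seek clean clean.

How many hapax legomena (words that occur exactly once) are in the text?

6

Frequencies: clean:3, seek:2, earth:1, call:1, was:1, yet:1, lamp:1, bag:1
Hapax (freq=1): bag, call, earth, lamp, was, yet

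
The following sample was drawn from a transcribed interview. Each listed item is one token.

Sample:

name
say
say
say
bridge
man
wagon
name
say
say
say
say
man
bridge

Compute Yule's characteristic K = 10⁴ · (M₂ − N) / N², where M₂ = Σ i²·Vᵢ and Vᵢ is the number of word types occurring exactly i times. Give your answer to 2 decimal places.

Frequencies: say:7, name:2, bridge:2, man:2, wagon:1
N = 14. Frequency spectrum: V_1=1, V_2=3, V_7=1
M₂ = 1²·1 + 2²·3 + 7²·1 = 62
K = 10000 × (62 − 14) / 14² = 2448.98

2448.98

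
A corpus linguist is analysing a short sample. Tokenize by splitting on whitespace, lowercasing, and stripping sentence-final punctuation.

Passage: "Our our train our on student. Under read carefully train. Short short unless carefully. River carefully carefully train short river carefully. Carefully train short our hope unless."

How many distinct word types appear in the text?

Distinct types: {carefully, hope, on, our, read, river, short, student, train, under, unless}
V = 11

11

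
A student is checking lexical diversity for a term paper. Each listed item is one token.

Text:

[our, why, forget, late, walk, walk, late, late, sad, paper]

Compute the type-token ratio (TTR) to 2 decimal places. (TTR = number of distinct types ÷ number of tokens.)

N = 10 tokens, V = 7 types.
TTR = V / N = 7 / 10 = 0.70

0.70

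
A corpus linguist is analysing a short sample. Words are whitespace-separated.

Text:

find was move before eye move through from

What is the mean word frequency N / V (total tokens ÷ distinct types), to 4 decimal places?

1.1429

N = 8 tokens, V = 7 types.
Mean frequency = N / V = 8 / 7 = 1.1429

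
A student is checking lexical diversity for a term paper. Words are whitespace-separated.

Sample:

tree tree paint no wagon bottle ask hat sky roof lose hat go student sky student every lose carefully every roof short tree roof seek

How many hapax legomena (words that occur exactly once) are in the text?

9

Frequencies: tree:3, roof:3, hat:2, sky:2, lose:2, student:2, every:2, paint:1, no:1, wagon:1, bottle:1, ask:1, go:1, carefully:1, short:1, seek:1
Hapax (freq=1): ask, bottle, carefully, go, no, paint, seek, short, wagon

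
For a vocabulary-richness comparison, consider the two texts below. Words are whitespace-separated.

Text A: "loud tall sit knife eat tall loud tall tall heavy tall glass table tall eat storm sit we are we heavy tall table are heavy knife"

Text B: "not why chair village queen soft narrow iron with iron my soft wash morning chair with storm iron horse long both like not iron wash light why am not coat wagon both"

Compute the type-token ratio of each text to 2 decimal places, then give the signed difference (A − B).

-0.24

TTR(A) = 11/26 = 0.42
TTR(B) = 21/32 = 0.66
Difference = 0.42 − 0.66 = -0.24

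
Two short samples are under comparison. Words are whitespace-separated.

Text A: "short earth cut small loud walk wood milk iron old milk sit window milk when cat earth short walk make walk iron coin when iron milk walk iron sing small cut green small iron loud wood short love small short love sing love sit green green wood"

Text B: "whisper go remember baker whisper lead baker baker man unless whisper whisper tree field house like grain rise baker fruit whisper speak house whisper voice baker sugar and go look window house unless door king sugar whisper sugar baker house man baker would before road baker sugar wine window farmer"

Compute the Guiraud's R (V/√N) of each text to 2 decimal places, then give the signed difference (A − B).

-1.05

A: V=19, N=47, R=2.77
B: V=27, N=50, R=3.82
Difference = 2.77 − 3.82 = -1.05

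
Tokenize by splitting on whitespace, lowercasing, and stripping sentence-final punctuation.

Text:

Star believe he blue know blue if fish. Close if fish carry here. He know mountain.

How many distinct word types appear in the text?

11

Distinct types: {believe, blue, carry, close, fish, he, here, if, know, mountain, star}
V = 11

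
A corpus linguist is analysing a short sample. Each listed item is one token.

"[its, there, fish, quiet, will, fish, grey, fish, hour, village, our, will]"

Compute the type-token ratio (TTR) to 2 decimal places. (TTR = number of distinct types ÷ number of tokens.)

N = 12 tokens, V = 9 types.
TTR = V / N = 9 / 12 = 0.75

0.75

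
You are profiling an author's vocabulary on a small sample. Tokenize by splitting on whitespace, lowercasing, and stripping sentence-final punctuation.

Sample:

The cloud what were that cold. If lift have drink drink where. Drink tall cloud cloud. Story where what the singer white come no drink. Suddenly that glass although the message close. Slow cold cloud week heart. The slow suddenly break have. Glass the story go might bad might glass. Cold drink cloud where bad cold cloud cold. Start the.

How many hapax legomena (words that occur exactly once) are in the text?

Frequencies: the:6, cloud:6, cold:5, drink:5, where:3, glass:3, what:2, that:2, have:2, story:2, suddenly:2, slow:2, might:2, bad:2, were:1, if:1, lift:1, tall:1, singer:1, white:1, … (10 more, each freq 1)
Hapax (freq=1): although, break, close, come, go, heart, if, lift, message, no, singer, start, tall, week, were, white

16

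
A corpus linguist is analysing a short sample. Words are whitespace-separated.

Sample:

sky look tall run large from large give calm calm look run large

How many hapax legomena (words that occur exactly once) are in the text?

Frequencies: large:3, look:2, run:2, calm:2, sky:1, tall:1, from:1, give:1
Hapax (freq=1): from, give, sky, tall

4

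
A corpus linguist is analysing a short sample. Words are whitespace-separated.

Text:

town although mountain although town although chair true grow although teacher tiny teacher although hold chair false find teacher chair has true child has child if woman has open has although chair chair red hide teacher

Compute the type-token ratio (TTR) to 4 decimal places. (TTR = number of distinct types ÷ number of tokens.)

N = 36 tokens, V = 18 types.
TTR = V / N = 18 / 36 = 0.5000

0.5000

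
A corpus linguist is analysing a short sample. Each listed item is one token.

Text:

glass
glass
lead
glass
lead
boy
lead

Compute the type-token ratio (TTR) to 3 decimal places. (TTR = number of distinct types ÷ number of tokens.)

0.429

N = 7 tokens, V = 3 types.
TTR = V / N = 3 / 7 = 0.429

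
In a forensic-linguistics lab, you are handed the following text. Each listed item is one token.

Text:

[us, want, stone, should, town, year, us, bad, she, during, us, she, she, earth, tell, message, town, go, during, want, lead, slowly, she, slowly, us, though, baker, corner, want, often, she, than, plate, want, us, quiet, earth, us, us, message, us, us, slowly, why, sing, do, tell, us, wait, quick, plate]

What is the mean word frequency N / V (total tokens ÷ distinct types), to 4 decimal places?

N = 51 tokens, V = 27 types.
Mean frequency = N / V = 51 / 27 = 1.8889

1.8889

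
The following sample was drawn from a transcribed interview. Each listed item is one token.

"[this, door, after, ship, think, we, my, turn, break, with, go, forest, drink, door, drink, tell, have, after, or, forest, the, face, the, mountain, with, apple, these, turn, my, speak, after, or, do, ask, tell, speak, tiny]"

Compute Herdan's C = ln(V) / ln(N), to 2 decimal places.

0.89

N = 37, V = 25.
ln(V) = 3.218876, ln(N) = 3.610918
C = 3.218876 / 3.610918 = 0.89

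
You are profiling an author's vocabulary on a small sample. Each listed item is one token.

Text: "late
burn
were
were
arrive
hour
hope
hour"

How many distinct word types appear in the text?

Distinct types: {arrive, burn, hope, hour, late, were}
V = 6

6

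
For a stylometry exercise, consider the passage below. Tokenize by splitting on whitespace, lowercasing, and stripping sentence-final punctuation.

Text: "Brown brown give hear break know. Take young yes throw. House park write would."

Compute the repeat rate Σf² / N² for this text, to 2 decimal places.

Frequencies: brown:2, give:1, hear:1, break:1, know:1, take:1, young:1, yes:1, throw:1, house:1, park:1, write:1, would:1
Σf² = 16; N² = 196
Repeat rate = 16 / 196 = 0.08

0.08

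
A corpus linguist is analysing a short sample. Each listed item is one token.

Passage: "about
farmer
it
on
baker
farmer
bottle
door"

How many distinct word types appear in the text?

Distinct types: {about, baker, bottle, door, farmer, it, on}
V = 7

7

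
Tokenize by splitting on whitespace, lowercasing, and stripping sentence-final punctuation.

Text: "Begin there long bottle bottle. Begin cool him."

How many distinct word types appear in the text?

Distinct types: {begin, bottle, cool, him, long, there}
V = 6

6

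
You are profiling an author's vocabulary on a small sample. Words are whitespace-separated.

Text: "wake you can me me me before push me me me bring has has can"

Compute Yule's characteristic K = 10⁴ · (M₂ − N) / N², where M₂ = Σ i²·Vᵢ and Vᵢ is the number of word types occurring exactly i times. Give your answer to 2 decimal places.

Frequencies: me:6, can:2, has:2, wake:1, you:1, before:1, push:1, bring:1
N = 15. Frequency spectrum: V_1=5, V_2=2, V_6=1
M₂ = 1²·5 + 2²·2 + 6²·1 = 49
K = 10000 × (49 − 15) / 15² = 1511.11

1511.11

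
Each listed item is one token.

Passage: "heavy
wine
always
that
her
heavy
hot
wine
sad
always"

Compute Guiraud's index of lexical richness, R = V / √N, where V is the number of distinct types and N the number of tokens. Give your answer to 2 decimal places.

N = 10, V = 7.
√N = 3.162278
R = 7 / 3.162278 = 2.21

2.21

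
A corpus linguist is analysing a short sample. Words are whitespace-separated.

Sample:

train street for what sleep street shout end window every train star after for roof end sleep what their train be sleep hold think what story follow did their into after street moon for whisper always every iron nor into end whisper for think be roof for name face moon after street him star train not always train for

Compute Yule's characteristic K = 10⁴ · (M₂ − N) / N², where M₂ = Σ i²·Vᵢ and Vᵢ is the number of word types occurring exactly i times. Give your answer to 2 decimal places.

Frequencies: for:6, train:5, street:4, what:3, sleep:3, end:3, after:3, every:2, star:2, roof:2, their:2, be:2, think:2, into:2, moon:2, whisper:2, always:2, shout:1, window:1, hold:1, … (9 more, each freq 1)
N = 59. Frequency spectrum: V_1=12, V_2=10, V_3=4, V_4=1, V_5=1, V_6=1
M₂ = 1²·12 + 2²·10 + 3²·4 + 4²·1 + 5²·1 + 6²·1 = 165
K = 10000 × (165 − 59) / 59² = 304.51

304.51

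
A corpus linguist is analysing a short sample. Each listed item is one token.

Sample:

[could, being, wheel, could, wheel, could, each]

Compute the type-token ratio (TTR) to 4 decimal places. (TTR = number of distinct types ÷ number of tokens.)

0.5714

N = 7 tokens, V = 4 types.
TTR = V / N = 4 / 7 = 0.5714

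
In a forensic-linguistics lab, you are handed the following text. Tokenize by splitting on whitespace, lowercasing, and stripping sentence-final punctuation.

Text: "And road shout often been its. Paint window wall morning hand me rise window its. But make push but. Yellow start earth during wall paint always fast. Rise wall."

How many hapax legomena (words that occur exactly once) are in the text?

Frequencies: wall:3, its:2, paint:2, window:2, rise:2, but:2, and:1, road:1, shout:1, often:1, been:1, morning:1, hand:1, me:1, make:1, push:1, yellow:1, start:1, earth:1, during:1, … (2 more, each freq 1)
Hapax (freq=1): always, and, been, during, earth, fast, hand, make, me, morning, often, push, road, shout, start, yellow

16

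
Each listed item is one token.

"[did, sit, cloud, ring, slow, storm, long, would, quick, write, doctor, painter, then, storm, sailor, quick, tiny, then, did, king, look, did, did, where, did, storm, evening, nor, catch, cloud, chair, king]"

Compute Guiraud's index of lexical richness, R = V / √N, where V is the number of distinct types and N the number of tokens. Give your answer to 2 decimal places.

N = 32, V = 22.
√N = 5.656854
R = 22 / 5.656854 = 3.89

3.89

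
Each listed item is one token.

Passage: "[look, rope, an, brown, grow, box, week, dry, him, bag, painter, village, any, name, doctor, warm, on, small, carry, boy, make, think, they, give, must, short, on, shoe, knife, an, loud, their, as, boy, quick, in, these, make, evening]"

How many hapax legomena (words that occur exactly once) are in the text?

31

Frequencies: an:2, on:2, boy:2, make:2, look:1, rope:1, brown:1, grow:1, box:1, week:1, dry:1, him:1, bag:1, painter:1, village:1, any:1, name:1, doctor:1, warm:1, small:1, … (15 more, each freq 1)
Hapax (freq=1): any, as, bag, box, brown, carry, doctor, dry, evening, give, grow, him, in, knife, look, loud, must, name, painter, quick, rope, shoe, short, small, their, these, they, think, village, warm, week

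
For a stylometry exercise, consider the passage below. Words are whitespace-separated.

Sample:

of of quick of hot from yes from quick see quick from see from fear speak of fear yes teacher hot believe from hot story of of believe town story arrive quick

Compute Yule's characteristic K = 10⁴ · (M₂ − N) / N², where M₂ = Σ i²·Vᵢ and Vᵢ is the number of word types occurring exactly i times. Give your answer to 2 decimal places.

761.72

Frequencies: of:6, from:5, quick:4, hot:3, yes:2, see:2, fear:2, believe:2, story:2, speak:1, teacher:1, town:1, arrive:1
N = 32. Frequency spectrum: V_1=4, V_2=5, V_3=1, V_4=1, V_5=1, V_6=1
M₂ = 1²·4 + 2²·5 + 3²·1 + 4²·1 + 5²·1 + 6²·1 = 110
K = 10000 × (110 − 32) / 32² = 761.72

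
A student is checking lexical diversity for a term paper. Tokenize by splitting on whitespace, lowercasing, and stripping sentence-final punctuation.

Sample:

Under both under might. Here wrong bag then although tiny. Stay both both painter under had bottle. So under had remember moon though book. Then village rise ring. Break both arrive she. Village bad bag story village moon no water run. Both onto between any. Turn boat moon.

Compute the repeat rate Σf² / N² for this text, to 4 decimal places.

0.0425

Frequencies: both:5, under:4, moon:3, village:3, bag:2, then:2, had:2, might:1, here:1, wrong:1, although:1, tiny:1, stay:1, painter:1, bottle:1, so:1, remember:1, though:1, book:1, rise:1, … (14 more, each freq 1)
Σf² = 98; N² = 2304
Repeat rate = 98 / 2304 = 0.0425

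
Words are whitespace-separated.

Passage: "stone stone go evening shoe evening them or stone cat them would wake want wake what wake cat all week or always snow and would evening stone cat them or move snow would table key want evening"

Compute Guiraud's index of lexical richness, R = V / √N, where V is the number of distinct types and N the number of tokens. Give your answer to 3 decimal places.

N = 37, V = 19.
√N = 6.082763
R = 19 / 6.082763 = 3.124

3.124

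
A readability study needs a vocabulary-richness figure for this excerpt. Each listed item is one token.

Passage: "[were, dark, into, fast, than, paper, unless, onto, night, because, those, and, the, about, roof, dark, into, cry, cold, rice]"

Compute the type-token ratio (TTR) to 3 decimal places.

N = 20 tokens, V = 18 types.
TTR = V / N = 18 / 20 = 0.900

0.900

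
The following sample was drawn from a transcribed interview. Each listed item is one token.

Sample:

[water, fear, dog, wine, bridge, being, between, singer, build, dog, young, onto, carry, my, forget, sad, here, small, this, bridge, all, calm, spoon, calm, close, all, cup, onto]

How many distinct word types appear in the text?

Distinct types: {all, being, between, bridge, build, calm, carry, close, cup, dog, fear, forget, here, my, onto, sad, singer, small, spoon, this, water, wine, young}
V = 23

23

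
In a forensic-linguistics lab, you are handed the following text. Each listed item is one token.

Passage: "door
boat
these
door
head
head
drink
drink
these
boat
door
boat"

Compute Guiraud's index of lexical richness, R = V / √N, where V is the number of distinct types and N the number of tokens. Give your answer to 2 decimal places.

N = 12, V = 5.
√N = 3.464102
R = 5 / 3.464102 = 1.44

1.44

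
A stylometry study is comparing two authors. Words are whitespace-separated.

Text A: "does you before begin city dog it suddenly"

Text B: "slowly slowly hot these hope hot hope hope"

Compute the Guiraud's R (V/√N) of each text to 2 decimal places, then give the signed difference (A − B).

A: V=8, N=8, R=2.83
B: V=4, N=8, R=1.41
Difference = 2.83 − 1.41 = 1.42

1.42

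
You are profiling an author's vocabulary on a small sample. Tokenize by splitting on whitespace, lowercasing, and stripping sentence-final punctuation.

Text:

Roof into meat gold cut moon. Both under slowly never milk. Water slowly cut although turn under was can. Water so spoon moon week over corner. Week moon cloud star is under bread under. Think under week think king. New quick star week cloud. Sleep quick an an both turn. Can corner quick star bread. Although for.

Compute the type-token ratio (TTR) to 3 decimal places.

N = 57 tokens, V = 32 types.
TTR = V / N = 32 / 57 = 0.561

0.561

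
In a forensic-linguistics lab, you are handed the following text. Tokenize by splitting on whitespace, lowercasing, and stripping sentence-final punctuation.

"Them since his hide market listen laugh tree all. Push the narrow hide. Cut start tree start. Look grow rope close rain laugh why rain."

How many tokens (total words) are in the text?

25

Tokens: them, since, his, hide, market, listen, laugh, tree, all, push, the, narrow, hide, cut, start, tree, start, look, grow, rope, close, rain, laugh, why, rain
N = 25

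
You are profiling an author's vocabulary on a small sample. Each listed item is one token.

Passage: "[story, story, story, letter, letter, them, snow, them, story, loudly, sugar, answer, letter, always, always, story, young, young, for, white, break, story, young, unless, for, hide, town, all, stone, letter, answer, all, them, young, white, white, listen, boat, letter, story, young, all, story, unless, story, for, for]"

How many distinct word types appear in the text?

Distinct types: {all, always, answer, boat, break, for, hide, letter, listen, loudly, snow, stone, story, sugar, them, town, unless, white, young}
V = 19

19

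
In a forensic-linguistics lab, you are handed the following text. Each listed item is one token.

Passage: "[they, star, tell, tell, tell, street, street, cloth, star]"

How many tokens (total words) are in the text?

Tokens: they, star, tell, tell, tell, street, street, cloth, star
N = 9

9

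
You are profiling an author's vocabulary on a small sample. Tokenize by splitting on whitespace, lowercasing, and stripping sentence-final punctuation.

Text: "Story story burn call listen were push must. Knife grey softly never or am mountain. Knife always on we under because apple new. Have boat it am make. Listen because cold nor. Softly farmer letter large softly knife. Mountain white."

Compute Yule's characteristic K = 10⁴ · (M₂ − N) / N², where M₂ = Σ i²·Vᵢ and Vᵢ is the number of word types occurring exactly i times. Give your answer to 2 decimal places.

137.50

Frequencies: knife:3, softly:3, story:2, listen:2, am:2, mountain:2, because:2, burn:1, call:1, were:1, push:1, must:1, grey:1, never:1, or:1, always:1, on:1, we:1, under:1, apple:1, … (11 more, each freq 1)
N = 40. Frequency spectrum: V_1=24, V_2=5, V_3=2
M₂ = 1²·24 + 2²·5 + 3²·2 = 62
K = 10000 × (62 − 40) / 40² = 137.50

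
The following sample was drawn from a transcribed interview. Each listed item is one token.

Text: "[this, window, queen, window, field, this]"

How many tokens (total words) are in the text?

6

Tokens: this, window, queen, window, field, this
N = 6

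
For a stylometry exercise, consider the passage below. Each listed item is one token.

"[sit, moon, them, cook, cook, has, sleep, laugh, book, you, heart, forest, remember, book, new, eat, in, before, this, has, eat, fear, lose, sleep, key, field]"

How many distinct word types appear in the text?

21

Distinct types: {before, book, cook, eat, fear, field, forest, has, heart, in, key, laugh, lose, moon, new, remember, sit, sleep, them, this, you}
V = 21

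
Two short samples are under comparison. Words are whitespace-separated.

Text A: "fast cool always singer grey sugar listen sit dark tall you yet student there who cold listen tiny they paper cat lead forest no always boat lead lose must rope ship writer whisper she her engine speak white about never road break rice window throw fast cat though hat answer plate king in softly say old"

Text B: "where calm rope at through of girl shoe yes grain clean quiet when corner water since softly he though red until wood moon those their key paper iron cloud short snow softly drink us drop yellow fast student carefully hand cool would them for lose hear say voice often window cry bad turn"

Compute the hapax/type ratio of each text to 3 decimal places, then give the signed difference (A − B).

A: hapax=46, V=51, ratio=0.902
B: hapax=51, V=52, ratio=0.981
Difference = 0.902 − 0.981 = -0.079

-0.079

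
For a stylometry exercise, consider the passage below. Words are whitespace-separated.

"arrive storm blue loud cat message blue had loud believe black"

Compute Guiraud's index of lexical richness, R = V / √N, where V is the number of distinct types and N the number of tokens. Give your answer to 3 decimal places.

N = 11, V = 9.
√N = 3.316625
R = 9 / 3.316625 = 2.714

2.714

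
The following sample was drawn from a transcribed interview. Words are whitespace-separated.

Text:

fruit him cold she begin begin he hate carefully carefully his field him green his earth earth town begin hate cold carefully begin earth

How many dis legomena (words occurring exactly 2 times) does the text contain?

4

Frequencies: begin:4, carefully:3, earth:3, him:2, cold:2, hate:2, his:2, fruit:1, she:1, he:1, field:1, green:1, town:1
Words with frequency 2: cold, hate, him, his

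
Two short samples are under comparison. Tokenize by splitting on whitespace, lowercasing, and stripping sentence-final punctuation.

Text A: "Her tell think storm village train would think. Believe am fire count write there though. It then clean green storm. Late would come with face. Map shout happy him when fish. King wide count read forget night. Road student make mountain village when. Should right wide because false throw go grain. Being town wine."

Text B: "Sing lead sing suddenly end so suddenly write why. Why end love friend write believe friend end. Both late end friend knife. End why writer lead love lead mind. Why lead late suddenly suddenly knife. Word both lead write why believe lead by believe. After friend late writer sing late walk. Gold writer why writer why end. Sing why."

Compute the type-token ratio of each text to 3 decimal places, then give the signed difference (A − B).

TTR(A) = 47/54 = 0.870
TTR(B) = 20/59 = 0.339
Difference = 0.870 − 0.339 = 0.531

0.531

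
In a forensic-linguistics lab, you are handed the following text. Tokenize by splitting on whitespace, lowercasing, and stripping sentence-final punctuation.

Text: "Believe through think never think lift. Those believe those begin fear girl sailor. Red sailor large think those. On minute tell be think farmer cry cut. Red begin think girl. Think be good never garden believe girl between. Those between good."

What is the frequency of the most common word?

6

Frequencies: think:6, those:4, believe:3, girl:3, never:2, begin:2, sailor:2, red:2, be:2, good:2, between:2, through:1, lift:1, fear:1, large:1, on:1, minute:1, tell:1, farmer:1, cry:1, … (2 more, each freq 1)
Most common: 'think' with frequency 6.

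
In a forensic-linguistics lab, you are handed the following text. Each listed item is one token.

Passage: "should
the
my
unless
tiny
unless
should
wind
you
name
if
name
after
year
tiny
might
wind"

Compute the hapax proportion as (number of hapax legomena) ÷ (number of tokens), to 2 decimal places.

Frequencies: should:2, unless:2, tiny:2, wind:2, name:2, the:1, my:1, you:1, if:1, after:1, year:1, might:1
Hapax count = 7; token count = 17.
Ratio = 7 / 17 = 0.41

0.41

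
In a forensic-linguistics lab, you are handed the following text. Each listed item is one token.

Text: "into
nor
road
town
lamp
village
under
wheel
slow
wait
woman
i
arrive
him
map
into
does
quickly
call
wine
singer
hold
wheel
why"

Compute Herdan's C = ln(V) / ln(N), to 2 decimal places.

0.97

N = 24, V = 22.
ln(V) = 3.091042, ln(N) = 3.178054
C = 3.091042 / 3.178054 = 0.97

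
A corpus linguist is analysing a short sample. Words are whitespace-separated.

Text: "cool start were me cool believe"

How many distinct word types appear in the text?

5

Distinct types: {believe, cool, me, start, were}
V = 5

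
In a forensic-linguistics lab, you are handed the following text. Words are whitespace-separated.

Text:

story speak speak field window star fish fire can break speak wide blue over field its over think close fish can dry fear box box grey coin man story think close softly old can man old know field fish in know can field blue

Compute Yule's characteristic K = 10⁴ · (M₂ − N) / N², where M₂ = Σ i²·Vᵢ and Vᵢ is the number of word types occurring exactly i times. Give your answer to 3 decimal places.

278.926

Frequencies: field:4, can:4, speak:3, fish:3, story:2, blue:2, over:2, think:2, close:2, box:2, man:2, old:2, know:2, window:1, star:1, fire:1, break:1, wide:1, its:1, dry:1, … (5 more, each freq 1)
N = 44. Frequency spectrum: V_1=12, V_2=9, V_3=2, V_4=2
M₂ = 1²·12 + 2²·9 + 3²·2 + 4²·2 = 98
K = 10000 × (98 − 44) / 44² = 278.926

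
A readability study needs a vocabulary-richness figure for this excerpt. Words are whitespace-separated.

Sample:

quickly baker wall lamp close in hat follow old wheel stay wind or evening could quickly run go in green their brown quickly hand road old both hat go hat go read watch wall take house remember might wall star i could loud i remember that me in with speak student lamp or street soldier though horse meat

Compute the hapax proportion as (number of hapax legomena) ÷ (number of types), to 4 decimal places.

0.7381

Frequencies: quickly:3, wall:3, in:3, hat:3, go:3, lamp:2, old:2, or:2, could:2, remember:2, i:2, baker:1, close:1, follow:1, wheel:1, stay:1, wind:1, evening:1, run:1, green:1, … (22 more, each freq 1)
Hapax count = 31; type count = 42.
Ratio = 31 / 42 = 0.7381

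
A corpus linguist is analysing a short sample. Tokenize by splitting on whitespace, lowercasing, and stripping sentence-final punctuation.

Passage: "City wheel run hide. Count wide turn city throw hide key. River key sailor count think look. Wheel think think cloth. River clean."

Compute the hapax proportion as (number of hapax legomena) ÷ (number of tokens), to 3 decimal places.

0.348

Frequencies: think:3, city:2, wheel:2, hide:2, count:2, key:2, river:2, run:1, wide:1, turn:1, throw:1, sailor:1, look:1, cloth:1, clean:1
Hapax count = 8; token count = 23.
Ratio = 8 / 23 = 0.348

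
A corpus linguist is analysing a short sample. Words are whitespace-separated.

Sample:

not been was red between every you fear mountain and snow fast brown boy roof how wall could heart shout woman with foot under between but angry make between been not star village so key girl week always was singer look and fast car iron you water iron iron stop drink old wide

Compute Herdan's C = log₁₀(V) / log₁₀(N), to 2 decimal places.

0.95

N = 53, V = 43.
log₁₀(V) = 1.633468, log₁₀(N) = 1.724276
C = 1.633468 / 1.724276 = 0.95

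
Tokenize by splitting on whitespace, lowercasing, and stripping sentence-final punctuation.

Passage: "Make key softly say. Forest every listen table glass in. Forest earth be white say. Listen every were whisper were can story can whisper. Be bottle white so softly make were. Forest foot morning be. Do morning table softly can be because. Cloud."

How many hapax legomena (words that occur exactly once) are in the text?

11

Frequencies: be:4, softly:3, forest:3, were:3, can:3, make:2, say:2, every:2, listen:2, table:2, white:2, whisper:2, morning:2, key:1, glass:1, in:1, earth:1, story:1, bottle:1, so:1, … (4 more, each freq 1)
Hapax (freq=1): because, bottle, cloud, do, earth, foot, glass, in, key, so, story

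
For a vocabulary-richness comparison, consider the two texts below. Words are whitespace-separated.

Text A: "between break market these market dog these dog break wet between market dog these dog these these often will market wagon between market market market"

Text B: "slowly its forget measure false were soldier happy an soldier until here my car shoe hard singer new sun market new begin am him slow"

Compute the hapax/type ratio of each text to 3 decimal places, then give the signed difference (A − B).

-0.469

A: hapax=4, V=9, ratio=0.444
B: hapax=21, V=23, ratio=0.913
Difference = 0.444 − 0.913 = -0.469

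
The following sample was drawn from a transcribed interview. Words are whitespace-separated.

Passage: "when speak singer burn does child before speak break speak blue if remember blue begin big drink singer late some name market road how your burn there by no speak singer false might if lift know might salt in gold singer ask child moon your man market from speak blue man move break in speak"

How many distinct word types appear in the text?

Distinct types: {ask, before, begin, big, blue, break, burn, by, child, does, drink, false, from, gold, how, if, in, know, late, lift, man, market, might, moon, move, name, no, remember, road, salt, singer, some, speak, there, when, your}
V = 36

36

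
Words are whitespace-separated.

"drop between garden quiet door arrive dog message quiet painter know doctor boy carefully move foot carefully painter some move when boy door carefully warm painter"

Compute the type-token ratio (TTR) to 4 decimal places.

0.6923

N = 26 tokens, V = 18 types.
TTR = V / N = 18 / 26 = 0.6923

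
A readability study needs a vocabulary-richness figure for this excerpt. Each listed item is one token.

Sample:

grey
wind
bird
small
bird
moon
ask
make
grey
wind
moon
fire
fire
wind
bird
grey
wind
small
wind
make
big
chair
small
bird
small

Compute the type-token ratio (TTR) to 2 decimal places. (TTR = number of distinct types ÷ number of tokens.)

0.40

N = 25 tokens, V = 10 types.
TTR = V / N = 10 / 25 = 0.40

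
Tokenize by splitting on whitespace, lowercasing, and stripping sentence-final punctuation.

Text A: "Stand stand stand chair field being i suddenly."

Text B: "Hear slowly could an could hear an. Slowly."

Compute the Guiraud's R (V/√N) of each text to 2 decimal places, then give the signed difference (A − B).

0.71

A: V=6, N=8, R=2.12
B: V=4, N=8, R=1.41
Difference = 2.12 − 1.41 = 0.71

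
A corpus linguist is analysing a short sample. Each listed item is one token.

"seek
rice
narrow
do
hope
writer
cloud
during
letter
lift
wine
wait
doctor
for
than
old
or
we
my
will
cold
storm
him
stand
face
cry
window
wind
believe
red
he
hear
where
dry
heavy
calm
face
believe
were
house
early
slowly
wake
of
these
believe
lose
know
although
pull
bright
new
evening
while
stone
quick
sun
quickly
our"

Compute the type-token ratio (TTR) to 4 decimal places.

N = 59 tokens, V = 56 types.
TTR = V / N = 56 / 59 = 0.9492

0.9492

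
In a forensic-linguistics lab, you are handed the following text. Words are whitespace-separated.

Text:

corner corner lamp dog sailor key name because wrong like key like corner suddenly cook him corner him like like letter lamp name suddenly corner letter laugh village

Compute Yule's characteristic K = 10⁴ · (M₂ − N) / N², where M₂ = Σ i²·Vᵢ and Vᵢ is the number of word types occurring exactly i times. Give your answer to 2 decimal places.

Frequencies: corner:5, like:4, lamp:2, key:2, name:2, suddenly:2, him:2, letter:2, dog:1, sailor:1, because:1, wrong:1, cook:1, laugh:1, village:1
N = 28. Frequency spectrum: V_1=7, V_2=6, V_4=1, V_5=1
M₂ = 1²·7 + 2²·6 + 4²·1 + 5²·1 = 72
K = 10000 × (72 − 28) / 28² = 561.22

561.22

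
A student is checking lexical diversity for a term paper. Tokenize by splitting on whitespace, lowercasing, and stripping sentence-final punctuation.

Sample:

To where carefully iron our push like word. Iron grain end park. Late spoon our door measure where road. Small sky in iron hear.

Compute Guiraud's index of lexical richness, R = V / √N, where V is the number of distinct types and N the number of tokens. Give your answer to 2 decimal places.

4.08

N = 24, V = 20.
√N = 4.898979
R = 20 / 4.898979 = 4.08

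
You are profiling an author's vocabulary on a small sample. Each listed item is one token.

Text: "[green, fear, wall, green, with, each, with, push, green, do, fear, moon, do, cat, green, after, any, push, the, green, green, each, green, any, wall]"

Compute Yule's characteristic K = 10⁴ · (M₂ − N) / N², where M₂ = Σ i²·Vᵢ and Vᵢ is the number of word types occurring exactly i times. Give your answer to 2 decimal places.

896.00

Frequencies: green:7, fear:2, wall:2, with:2, each:2, push:2, do:2, any:2, moon:1, cat:1, after:1, the:1
N = 25. Frequency spectrum: V_1=4, V_2=7, V_7=1
M₂ = 1²·4 + 2²·7 + 7²·1 = 81
K = 10000 × (81 − 25) / 25² = 896.00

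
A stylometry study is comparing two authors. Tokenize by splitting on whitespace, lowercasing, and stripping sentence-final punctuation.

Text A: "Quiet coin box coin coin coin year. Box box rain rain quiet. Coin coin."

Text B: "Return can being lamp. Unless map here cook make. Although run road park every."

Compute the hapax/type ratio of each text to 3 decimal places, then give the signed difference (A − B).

-0.800

A: hapax=1, V=5, ratio=0.200
B: hapax=14, V=14, ratio=1.000
Difference = 0.200 − 1.000 = -0.800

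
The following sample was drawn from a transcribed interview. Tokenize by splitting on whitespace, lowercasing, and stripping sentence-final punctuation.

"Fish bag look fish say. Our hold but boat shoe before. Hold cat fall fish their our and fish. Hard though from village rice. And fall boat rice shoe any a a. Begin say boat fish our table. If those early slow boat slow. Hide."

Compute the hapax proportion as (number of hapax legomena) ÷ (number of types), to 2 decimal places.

0.61

Frequencies: fish:5, boat:4, our:3, say:2, hold:2, shoe:2, fall:2, and:2, rice:2, a:2, slow:2, bag:1, look:1, but:1, before:1, cat:1, their:1, hard:1, though:1, from:1, … (8 more, each freq 1)
Hapax count = 17; type count = 28.
Ratio = 17 / 28 = 0.61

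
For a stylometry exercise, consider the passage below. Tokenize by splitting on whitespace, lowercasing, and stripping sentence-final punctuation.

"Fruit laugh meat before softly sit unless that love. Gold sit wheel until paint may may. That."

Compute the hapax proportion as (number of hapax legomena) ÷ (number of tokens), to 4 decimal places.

Frequencies: sit:2, that:2, may:2, fruit:1, laugh:1, meat:1, before:1, softly:1, unless:1, love:1, gold:1, wheel:1, until:1, paint:1
Hapax count = 11; token count = 17.
Ratio = 11 / 17 = 0.6471

0.6471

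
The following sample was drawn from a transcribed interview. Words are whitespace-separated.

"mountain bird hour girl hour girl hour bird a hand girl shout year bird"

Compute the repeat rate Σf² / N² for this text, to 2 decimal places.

Frequencies: bird:3, hour:3, girl:3, mountain:1, a:1, hand:1, shout:1, year:1
Σf² = 32; N² = 196
Repeat rate = 32 / 196 = 0.16

0.16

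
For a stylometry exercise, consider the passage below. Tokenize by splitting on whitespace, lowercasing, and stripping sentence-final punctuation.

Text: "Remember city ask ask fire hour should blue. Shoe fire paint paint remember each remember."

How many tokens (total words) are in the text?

Tokens: remember, city, ask, ask, fire, hour, should, blue, shoe, fire, paint, paint, remember, each, remember
N = 15

15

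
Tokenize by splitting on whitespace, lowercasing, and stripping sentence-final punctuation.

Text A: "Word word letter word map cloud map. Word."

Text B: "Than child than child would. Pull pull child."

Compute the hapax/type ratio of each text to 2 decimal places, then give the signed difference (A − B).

0.25

A: hapax=2, V=4, ratio=0.50
B: hapax=1, V=4, ratio=0.25
Difference = 0.50 − 0.25 = 0.25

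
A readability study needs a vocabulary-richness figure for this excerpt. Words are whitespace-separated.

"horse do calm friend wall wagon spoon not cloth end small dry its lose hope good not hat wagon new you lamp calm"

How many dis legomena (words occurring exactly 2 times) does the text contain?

Frequencies: calm:2, wagon:2, not:2, horse:1, do:1, friend:1, wall:1, spoon:1, cloth:1, end:1, small:1, dry:1, its:1, lose:1, hope:1, good:1, hat:1, new:1, you:1, lamp:1
Words with frequency 2: calm, not, wagon

3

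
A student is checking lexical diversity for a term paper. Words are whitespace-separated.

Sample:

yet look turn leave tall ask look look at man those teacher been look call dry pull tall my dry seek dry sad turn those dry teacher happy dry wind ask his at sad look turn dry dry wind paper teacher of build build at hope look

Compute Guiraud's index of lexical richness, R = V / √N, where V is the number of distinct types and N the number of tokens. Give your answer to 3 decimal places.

N = 47, V = 24.
√N = 6.855655
R = 24 / 6.855655 = 3.501

3.501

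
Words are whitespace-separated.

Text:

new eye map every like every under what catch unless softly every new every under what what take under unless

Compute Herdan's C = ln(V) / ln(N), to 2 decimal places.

N = 20, V = 11.
ln(V) = 2.397895, ln(N) = 2.995732
C = 2.397895 / 2.995732 = 0.80

0.80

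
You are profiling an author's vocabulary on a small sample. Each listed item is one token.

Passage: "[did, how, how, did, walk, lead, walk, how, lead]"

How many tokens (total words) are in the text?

Tokens: did, how, how, did, walk, lead, walk, how, lead
N = 9

9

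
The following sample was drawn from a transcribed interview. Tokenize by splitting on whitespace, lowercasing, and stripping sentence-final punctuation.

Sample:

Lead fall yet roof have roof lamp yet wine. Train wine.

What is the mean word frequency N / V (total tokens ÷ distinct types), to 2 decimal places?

N = 11 tokens, V = 8 types.
Mean frequency = N / V = 11 / 8 = 1.38

1.38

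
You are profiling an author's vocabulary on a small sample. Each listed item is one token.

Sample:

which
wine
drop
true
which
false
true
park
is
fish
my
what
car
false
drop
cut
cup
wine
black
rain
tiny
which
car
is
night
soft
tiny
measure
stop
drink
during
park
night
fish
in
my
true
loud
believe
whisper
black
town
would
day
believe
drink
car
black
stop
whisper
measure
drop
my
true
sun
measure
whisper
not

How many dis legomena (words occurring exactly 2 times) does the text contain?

10

Frequencies: true:4, which:3, drop:3, my:3, car:3, black:3, measure:3, whisper:3, wine:2, false:2, park:2, is:2, fish:2, tiny:2, night:2, stop:2, drink:2, believe:2, what:1, cut:1, … (11 more, each freq 1)
Words with frequency 2: believe, drink, false, fish, is, night, park, stop, tiny, wine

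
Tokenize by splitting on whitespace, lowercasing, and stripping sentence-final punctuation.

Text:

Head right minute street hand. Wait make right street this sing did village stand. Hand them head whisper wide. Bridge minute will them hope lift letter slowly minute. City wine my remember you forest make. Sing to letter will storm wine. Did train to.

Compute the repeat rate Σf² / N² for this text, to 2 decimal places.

Frequencies: minute:3, head:2, right:2, street:2, hand:2, make:2, sing:2, did:2, them:2, will:2, letter:2, wine:2, to:2, wait:1, this:1, village:1, stand:1, whisper:1, wide:1, bridge:1, … (10 more, each freq 1)
Σf² = 74; N² = 1936
Repeat rate = 74 / 1936 = 0.04

0.04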